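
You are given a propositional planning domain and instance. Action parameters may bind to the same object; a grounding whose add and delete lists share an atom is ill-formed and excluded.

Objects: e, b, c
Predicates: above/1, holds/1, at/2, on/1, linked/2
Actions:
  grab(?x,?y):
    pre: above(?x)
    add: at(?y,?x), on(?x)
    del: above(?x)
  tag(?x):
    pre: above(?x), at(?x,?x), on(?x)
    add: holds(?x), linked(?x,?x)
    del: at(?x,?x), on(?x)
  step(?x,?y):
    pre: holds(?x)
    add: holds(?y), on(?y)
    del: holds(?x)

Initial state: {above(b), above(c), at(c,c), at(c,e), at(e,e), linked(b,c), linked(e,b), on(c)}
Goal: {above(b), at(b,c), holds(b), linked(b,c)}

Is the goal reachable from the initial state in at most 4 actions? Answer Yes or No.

Yes

1. tag(c)  →  {above(b), above(c), at(c,e), at(e,e), holds(c), linked(b,c), linked(c,c), linked(e,b)}
2. grab(c,b)  →  {above(b), at(b,c), at(c,e), at(e,e), holds(c), linked(b,c), linked(c,c), linked(e,b), on(c)}
3. step(c,b)  →  {above(b), at(b,c), at(c,e), at(e,e), holds(b), linked(b,c), linked(c,c), linked(e,b), on(b), on(c)}
optimal plan length = 3; 3 ≤ 4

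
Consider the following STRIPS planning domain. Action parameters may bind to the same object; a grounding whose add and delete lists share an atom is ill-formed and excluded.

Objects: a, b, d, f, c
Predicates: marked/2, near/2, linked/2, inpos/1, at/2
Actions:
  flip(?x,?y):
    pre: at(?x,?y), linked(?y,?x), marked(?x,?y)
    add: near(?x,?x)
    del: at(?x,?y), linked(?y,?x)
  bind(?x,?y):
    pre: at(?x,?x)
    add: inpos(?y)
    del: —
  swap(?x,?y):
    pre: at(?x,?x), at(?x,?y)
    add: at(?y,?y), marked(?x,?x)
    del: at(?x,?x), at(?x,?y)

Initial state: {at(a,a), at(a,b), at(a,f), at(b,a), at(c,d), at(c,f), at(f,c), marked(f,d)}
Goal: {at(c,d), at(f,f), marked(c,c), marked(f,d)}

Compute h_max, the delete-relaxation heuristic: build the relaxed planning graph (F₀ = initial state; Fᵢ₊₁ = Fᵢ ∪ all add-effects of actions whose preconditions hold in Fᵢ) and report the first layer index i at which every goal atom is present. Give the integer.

3

F0 = init (8 atoms)
F1 = F0 ∪ {at(b,b), at(f,f), inpos(a), inpos(b), inpos(c), inpos(d), inpos(f), marked(a,a)}  (16 atoms)
F2 = F1 ∪ {at(c,c), marked(b,b), marked(f,f)}  (19 atoms)
F3 = F2 ∪ {at(d,d), marked(c,c)}  (21 atoms)
goal ⊆ F3  ⇒  h_max = 3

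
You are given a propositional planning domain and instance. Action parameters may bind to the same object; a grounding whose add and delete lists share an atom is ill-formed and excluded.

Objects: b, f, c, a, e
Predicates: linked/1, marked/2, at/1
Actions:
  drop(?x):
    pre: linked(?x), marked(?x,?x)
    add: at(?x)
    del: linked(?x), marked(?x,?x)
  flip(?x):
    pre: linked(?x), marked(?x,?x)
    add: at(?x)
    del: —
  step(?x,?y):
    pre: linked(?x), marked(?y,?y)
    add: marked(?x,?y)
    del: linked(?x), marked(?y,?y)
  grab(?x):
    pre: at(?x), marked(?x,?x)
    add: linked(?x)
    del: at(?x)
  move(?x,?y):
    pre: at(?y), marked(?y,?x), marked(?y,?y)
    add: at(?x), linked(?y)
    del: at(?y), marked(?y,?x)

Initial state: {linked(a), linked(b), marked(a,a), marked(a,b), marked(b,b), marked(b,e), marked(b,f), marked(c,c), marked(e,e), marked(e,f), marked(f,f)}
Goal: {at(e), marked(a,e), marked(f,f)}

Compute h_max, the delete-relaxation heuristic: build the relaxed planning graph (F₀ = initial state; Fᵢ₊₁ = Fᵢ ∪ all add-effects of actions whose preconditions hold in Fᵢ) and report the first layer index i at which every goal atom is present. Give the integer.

F0 = init (11 atoms)
F1 = F0 ∪ {at(a), at(b), marked(a,c), marked(a,e), marked(a,f), marked(b,a), marked(b,c)}  (18 atoms)
F2 = F1 ∪ {at(c), at(e), at(f)}  (21 atoms)
goal ⊆ F2  ⇒  h_max = 2

2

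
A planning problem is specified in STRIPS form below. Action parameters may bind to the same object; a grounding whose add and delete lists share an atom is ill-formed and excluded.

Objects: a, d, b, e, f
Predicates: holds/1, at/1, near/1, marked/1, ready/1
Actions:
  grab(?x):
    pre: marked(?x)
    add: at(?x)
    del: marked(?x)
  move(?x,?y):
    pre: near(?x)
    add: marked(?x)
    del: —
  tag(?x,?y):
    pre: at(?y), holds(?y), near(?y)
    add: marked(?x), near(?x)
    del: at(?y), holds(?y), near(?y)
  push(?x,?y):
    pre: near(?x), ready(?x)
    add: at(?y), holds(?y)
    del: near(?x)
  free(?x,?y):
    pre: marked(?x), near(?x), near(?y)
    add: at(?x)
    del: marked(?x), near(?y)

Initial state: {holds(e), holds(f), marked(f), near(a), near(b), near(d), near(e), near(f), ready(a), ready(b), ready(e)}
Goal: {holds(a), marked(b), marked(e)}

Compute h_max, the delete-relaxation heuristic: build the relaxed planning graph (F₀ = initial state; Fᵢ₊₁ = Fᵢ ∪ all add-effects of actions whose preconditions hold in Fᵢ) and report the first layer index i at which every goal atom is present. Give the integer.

F0 = init (11 atoms)
F1 = F0 ∪ {at(a), at(b), at(d), at(e), at(f), holds(a), holds(b), holds(d), marked(a), marked(b), marked(d), marked(e)}  (23 atoms)
goal ⊆ F1  ⇒  h_max = 1

1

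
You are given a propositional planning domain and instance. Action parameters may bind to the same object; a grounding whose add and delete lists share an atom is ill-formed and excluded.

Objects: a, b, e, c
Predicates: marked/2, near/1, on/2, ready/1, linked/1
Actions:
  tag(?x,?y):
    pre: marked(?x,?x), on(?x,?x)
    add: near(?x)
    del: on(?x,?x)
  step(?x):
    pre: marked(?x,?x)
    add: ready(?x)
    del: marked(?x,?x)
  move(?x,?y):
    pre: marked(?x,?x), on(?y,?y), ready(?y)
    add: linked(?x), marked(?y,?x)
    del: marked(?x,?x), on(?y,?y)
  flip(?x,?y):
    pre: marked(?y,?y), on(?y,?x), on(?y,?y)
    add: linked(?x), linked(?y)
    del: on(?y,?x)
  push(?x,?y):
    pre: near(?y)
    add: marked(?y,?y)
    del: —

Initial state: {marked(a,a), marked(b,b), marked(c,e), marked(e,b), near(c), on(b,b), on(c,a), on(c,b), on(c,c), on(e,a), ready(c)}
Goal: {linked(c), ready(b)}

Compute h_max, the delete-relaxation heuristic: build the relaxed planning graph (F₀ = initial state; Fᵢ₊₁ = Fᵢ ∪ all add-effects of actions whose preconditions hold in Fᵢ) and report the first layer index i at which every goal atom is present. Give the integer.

F0 = init (11 atoms)
F1 = F0 ∪ {linked(a), linked(b), marked(c,a), marked(c,b), marked(c,c), near(b), ready(a), ready(b)}  (19 atoms)
F2 = F1 ∪ {linked(c), marked(b,a), marked(b,c)}  (22 atoms)
goal ⊆ F2  ⇒  h_max = 2

2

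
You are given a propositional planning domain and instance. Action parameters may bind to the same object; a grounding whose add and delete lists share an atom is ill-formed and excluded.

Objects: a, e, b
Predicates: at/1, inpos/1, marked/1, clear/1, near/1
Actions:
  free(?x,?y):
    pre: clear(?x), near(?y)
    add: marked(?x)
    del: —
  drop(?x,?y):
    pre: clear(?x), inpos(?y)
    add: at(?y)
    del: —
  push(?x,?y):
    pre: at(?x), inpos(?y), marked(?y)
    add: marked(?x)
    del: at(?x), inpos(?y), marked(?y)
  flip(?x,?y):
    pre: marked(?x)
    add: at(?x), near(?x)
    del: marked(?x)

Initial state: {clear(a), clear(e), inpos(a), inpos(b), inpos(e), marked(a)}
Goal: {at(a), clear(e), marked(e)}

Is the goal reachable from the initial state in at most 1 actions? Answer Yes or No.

No

1. flip(a,a)  →  {at(a), clear(a), clear(e), inpos(a), inpos(b), inpos(e), near(a)}
2. free(e,a)  →  {at(a), clear(a), clear(e), inpos(a), inpos(b), inpos(e), marked(e), near(a)}
optimal plan length = 2; 2 > 1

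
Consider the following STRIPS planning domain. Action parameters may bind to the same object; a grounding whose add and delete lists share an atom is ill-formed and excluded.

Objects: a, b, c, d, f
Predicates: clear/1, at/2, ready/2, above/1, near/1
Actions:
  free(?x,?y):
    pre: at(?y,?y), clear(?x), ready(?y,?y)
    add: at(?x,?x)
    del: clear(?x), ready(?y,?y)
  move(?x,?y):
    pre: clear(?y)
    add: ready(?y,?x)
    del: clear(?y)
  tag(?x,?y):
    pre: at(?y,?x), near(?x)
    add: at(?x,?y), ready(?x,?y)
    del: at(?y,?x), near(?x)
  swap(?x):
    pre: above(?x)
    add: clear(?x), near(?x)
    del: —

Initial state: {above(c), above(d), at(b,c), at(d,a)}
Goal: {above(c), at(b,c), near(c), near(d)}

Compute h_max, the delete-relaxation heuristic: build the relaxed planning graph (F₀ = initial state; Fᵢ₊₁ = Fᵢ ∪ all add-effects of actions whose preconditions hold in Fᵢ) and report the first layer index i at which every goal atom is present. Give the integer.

F0 = init (4 atoms)
F1 = F0 ∪ {clear(c), clear(d), near(c), near(d)}  (8 atoms)
goal ⊆ F1  ⇒  h_max = 1

1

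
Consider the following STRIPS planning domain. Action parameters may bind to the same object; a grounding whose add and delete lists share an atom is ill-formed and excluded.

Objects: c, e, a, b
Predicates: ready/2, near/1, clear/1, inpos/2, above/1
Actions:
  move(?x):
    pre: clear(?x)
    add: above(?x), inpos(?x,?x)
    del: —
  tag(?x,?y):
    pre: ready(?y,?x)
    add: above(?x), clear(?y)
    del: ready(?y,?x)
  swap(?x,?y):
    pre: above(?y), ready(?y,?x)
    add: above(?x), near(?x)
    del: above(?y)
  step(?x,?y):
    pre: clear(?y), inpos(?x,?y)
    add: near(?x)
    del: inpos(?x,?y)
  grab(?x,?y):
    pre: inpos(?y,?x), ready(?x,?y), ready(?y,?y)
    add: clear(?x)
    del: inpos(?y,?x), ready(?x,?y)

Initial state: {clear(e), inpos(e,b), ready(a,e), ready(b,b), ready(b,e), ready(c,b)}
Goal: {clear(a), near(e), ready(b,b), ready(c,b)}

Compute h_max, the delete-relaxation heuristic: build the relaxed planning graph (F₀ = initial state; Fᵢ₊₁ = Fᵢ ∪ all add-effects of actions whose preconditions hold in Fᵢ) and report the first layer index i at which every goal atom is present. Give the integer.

F0 = init (6 atoms)
F1 = F0 ∪ {above(b), above(e), clear(a), clear(b), clear(c), inpos(e,e)}  (12 atoms)
F2 = F1 ∪ {above(a), above(c), inpos(a,a), inpos(b,b), inpos(c,c), near(e)}  (18 atoms)
goal ⊆ F2  ⇒  h_max = 2

2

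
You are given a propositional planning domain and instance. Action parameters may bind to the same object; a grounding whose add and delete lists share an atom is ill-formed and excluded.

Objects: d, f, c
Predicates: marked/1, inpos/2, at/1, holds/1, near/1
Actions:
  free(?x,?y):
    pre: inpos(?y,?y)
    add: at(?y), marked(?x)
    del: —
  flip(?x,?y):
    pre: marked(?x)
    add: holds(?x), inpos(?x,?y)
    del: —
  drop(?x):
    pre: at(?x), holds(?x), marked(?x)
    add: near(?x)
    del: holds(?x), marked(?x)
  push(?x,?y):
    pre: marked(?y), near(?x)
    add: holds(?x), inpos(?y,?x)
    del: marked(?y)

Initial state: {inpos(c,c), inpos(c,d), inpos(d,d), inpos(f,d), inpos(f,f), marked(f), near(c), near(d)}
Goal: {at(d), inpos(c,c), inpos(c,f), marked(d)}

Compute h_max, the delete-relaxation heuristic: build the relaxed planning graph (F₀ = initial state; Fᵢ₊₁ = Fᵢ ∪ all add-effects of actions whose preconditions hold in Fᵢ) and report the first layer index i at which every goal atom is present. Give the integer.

F0 = init (8 atoms)
F1 = F0 ∪ {at(c), at(d), at(f), holds(c), holds(d), holds(f), inpos(f,c), marked(c), marked(d)}  (17 atoms)
F2 = F1 ∪ {inpos(c,f), inpos(d,c), inpos(d,f), near(f)}  (21 atoms)
goal ⊆ F2  ⇒  h_max = 2

2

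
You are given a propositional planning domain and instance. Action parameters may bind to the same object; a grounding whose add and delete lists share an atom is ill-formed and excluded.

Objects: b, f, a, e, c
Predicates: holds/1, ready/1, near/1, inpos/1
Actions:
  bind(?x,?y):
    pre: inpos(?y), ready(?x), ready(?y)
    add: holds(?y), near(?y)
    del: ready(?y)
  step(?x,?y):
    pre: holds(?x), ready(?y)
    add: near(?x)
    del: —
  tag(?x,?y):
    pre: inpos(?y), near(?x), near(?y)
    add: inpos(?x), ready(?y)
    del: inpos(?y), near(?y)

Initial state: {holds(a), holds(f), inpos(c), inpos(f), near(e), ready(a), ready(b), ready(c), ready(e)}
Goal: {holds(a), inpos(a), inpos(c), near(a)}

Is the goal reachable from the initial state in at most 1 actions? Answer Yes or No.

No

1. step(f,b)  →  {holds(a), holds(f), inpos(c), inpos(f), near(e), near(f), ready(a), ready(b), ready(c), ready(e)}
2. step(a,b)  →  {holds(a), holds(f), inpos(c), inpos(f), near(a), near(e), near(f), ready(a), ready(b), ready(c), ready(e)}
3. tag(a,f)  →  {holds(a), holds(f), inpos(a), inpos(c), near(a), near(e), ready(a), ready(b), ready(c), ready(e), ready(f)}
optimal plan length = 3; 3 > 1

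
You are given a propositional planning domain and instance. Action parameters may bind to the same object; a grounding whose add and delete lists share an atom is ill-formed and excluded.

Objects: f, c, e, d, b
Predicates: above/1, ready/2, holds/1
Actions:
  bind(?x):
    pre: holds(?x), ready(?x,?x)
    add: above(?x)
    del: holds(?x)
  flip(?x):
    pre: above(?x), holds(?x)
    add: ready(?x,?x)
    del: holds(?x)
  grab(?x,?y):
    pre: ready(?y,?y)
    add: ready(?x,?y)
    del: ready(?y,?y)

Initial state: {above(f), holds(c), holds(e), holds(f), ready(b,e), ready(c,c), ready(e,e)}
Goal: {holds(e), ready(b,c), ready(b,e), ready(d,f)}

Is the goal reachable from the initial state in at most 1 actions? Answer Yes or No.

No

1. flip(f)  →  {above(f), holds(c), holds(e), ready(b,e), ready(c,c), ready(e,e), ready(f,f)}
2. grab(d,f)  →  {above(f), holds(c), holds(e), ready(b,e), ready(c,c), ready(d,f), ready(e,e)}
3. grab(b,c)  →  {above(f), holds(c), holds(e), ready(b,c), ready(b,e), ready(d,f), ready(e,e)}
optimal plan length = 3; 3 > 1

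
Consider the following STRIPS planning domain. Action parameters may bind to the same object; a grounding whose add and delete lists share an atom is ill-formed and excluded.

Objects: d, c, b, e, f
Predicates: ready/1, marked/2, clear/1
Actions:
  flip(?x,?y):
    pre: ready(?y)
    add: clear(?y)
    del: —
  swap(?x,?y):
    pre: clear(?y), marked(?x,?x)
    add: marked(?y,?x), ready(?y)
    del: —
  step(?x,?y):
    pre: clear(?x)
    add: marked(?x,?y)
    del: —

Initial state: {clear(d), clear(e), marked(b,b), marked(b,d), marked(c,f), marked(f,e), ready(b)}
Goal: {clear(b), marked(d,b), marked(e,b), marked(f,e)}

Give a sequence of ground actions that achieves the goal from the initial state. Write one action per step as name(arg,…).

1. flip(d,b)  →  {clear(b), clear(d), clear(e), marked(b,b), marked(b,d), marked(c,f), marked(f,e), ready(b)}
2. swap(b,d)  →  {clear(b), clear(d), clear(e), marked(b,b), marked(b,d), marked(c,f), marked(d,b), marked(f,e), ready(b), ready(d)}
3. swap(b,e)  →  {clear(b), clear(d), clear(e), marked(b,b), marked(b,d), marked(c,f), marked(d,b), marked(e,b), marked(f,e), ready(b), ready(d), ready(e)}

flip(d,b); swap(b,d); swap(b,e)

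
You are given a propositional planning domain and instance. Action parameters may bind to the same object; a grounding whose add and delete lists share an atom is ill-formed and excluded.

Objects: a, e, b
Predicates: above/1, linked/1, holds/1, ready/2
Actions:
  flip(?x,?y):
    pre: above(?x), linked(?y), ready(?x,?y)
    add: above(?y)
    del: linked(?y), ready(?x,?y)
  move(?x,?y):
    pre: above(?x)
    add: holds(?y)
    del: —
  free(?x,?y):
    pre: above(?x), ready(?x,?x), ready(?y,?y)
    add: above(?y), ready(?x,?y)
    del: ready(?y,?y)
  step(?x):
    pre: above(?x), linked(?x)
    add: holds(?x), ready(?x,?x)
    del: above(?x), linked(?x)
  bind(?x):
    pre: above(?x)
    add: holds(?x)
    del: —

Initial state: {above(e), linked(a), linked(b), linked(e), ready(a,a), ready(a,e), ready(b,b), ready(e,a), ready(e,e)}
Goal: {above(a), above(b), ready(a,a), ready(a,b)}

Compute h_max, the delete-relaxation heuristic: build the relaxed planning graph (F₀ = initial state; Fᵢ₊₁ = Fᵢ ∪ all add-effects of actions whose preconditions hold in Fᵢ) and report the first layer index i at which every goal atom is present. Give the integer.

2

F0 = init (9 atoms)
F1 = F0 ∪ {above(a), above(b), holds(a), holds(b), holds(e), ready(e,b)}  (15 atoms)
F2 = F1 ∪ {ready(a,b), ready(b,a), ready(b,e)}  (18 atoms)
goal ⊆ F2  ⇒  h_max = 2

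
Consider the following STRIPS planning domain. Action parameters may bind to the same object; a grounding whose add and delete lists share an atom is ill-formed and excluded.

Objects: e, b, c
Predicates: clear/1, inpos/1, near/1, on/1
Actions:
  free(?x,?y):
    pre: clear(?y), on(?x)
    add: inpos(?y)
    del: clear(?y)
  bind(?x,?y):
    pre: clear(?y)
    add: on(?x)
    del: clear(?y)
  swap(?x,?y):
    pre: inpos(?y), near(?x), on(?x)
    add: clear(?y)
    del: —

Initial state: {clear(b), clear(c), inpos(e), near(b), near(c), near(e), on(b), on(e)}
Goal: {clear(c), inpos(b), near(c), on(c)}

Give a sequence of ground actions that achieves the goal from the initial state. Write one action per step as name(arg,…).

free(e,b); swap(e,e); bind(c,e)

1. free(e,b)  →  {clear(c), inpos(b), inpos(e), near(b), near(c), near(e), on(b), on(e)}
2. swap(e,e)  →  {clear(c), clear(e), inpos(b), inpos(e), near(b), near(c), near(e), on(b), on(e)}
3. bind(c,e)  →  {clear(c), inpos(b), inpos(e), near(b), near(c), near(e), on(b), on(c), on(e)}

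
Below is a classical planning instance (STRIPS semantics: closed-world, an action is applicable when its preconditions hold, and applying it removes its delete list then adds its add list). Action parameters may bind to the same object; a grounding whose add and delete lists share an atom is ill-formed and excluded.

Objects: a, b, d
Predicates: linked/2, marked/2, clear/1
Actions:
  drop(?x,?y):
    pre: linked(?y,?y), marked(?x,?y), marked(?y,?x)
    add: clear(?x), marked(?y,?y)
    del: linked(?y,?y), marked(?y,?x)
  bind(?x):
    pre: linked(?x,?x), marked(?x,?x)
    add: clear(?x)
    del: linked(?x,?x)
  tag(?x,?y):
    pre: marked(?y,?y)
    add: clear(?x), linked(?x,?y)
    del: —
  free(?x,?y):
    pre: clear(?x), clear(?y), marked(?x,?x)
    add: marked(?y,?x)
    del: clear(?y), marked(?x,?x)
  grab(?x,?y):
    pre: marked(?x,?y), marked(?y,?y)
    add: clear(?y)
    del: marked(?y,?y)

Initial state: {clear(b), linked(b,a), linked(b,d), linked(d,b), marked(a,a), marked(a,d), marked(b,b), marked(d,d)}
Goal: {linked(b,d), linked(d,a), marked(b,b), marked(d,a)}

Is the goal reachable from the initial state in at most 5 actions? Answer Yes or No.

1. tag(a,a)  →  {clear(a), clear(b), linked(a,a), linked(b,a), linked(b,d), linked(d,b), marked(a,a), marked(a,d), marked(b,b), marked(d,d)}
2. tag(d,a)  →  {clear(a), clear(b), clear(d), linked(a,a), linked(b,a), linked(b,d), linked(d,a), linked(d,b), marked(a,a), marked(a,d), marked(b,b), marked(d,d)}
3. free(a,d)  →  {clear(a), clear(b), linked(a,a), linked(b,a), linked(b,d), linked(d,a), linked(d,b), marked(a,d), marked(b,b), marked(d,a), marked(d,d)}
optimal plan length = 3; 3 ≤ 5

Yes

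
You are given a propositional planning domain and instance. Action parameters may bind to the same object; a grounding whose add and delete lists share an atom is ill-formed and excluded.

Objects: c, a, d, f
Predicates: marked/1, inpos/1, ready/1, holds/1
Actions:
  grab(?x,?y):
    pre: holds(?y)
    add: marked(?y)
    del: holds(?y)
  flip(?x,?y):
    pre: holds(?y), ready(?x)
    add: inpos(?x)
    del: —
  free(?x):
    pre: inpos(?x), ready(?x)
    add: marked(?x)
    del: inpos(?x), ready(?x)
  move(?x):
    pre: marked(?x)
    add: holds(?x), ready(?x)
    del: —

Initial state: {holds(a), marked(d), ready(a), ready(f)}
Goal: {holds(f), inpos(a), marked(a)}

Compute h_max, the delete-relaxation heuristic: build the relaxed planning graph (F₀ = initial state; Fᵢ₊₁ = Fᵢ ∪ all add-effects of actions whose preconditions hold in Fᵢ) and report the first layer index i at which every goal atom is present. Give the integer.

F0 = init (4 atoms)
F1 = F0 ∪ {holds(d), inpos(a), inpos(f), marked(a), ready(d)}  (9 atoms)
F2 = F1 ∪ {inpos(d), marked(f)}  (11 atoms)
F3 = F2 ∪ {holds(f)}  (12 atoms)
goal ⊆ F3  ⇒  h_max = 3

3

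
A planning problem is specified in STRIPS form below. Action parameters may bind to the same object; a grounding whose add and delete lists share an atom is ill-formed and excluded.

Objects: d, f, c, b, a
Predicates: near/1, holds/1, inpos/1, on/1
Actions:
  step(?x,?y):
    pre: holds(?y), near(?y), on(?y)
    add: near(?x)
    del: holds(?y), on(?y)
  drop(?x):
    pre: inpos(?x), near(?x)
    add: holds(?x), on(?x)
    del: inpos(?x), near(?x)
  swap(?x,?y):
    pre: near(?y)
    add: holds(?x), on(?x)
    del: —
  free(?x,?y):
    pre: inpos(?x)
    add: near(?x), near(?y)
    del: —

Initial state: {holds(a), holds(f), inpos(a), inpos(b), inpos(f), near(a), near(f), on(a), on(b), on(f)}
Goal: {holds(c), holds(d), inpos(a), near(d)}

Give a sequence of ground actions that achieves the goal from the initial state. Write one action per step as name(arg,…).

step(d,f); swap(d,d); swap(c,d)

1. step(d,f)  →  {holds(a), inpos(a), inpos(b), inpos(f), near(a), near(d), near(f), on(a), on(b)}
2. swap(d,d)  →  {holds(a), holds(d), inpos(a), inpos(b), inpos(f), near(a), near(d), near(f), on(a), on(b), on(d)}
3. swap(c,d)  →  {holds(a), holds(c), holds(d), inpos(a), inpos(b), inpos(f), near(a), near(d), near(f), on(a), on(b), on(c), on(d)}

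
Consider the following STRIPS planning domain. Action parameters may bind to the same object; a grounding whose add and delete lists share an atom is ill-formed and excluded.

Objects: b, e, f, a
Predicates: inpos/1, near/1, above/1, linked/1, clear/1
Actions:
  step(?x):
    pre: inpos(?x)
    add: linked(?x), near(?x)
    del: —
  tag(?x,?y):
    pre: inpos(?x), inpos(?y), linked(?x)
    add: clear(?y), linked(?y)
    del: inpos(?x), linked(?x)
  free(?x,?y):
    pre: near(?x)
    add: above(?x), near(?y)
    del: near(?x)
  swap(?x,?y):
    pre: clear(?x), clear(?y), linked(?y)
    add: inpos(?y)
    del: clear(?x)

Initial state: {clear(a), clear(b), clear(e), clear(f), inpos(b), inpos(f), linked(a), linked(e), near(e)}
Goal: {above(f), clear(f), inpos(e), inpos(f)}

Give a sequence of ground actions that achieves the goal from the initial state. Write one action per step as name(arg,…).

step(f); free(f,b); swap(b,e)

1. step(f)  →  {clear(a), clear(b), clear(e), clear(f), inpos(b), inpos(f), linked(a), linked(e), linked(f), near(e), near(f)}
2. free(f,b)  →  {above(f), clear(a), clear(b), clear(e), clear(f), inpos(b), inpos(f), linked(a), linked(e), linked(f), near(b), near(e)}
3. swap(b,e)  →  {above(f), clear(a), clear(e), clear(f), inpos(b), inpos(e), inpos(f), linked(a), linked(e), linked(f), near(b), near(e)}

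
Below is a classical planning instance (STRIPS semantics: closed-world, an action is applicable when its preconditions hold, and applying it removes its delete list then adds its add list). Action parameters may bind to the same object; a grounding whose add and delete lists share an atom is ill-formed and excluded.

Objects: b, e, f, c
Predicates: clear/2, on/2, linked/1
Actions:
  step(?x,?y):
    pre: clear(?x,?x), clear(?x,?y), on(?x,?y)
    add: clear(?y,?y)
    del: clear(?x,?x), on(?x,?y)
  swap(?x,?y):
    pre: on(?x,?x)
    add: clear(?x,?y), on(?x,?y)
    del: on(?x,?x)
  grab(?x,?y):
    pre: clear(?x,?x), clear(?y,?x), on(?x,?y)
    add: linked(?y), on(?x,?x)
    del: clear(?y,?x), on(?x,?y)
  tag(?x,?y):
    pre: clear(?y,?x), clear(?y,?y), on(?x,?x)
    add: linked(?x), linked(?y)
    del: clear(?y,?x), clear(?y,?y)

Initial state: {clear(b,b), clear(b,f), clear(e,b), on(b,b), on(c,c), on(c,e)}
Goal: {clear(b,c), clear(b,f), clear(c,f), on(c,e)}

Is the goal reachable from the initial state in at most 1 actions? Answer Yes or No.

No

1. swap(b,c)  →  {clear(b,b), clear(b,c), clear(b,f), clear(e,b), on(b,c), on(c,c), on(c,e)}
2. swap(c,f)  →  {clear(b,b), clear(b,c), clear(b,f), clear(c,f), clear(e,b), on(b,c), on(c,e), on(c,f)}
optimal plan length = 2; 2 > 1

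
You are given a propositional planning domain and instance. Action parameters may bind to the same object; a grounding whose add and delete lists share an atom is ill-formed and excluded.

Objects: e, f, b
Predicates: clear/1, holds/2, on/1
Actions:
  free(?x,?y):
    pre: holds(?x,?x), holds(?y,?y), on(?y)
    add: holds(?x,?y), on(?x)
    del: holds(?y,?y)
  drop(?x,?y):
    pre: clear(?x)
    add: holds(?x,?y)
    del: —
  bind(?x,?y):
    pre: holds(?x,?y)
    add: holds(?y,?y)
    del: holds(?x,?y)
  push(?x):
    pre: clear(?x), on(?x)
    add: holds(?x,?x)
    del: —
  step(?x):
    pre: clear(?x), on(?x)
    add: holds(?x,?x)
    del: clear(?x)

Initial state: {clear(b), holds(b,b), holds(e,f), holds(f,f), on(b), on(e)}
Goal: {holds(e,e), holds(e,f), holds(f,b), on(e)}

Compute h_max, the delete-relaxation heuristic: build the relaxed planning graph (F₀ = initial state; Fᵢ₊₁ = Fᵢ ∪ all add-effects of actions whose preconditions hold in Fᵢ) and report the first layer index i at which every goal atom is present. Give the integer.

2

F0 = init (6 atoms)
F1 = F0 ∪ {holds(b,e), holds(b,f), holds(f,b), on(f)}  (10 atoms)
F2 = F1 ∪ {holds(e,e)}  (11 atoms)
goal ⊆ F2  ⇒  h_max = 2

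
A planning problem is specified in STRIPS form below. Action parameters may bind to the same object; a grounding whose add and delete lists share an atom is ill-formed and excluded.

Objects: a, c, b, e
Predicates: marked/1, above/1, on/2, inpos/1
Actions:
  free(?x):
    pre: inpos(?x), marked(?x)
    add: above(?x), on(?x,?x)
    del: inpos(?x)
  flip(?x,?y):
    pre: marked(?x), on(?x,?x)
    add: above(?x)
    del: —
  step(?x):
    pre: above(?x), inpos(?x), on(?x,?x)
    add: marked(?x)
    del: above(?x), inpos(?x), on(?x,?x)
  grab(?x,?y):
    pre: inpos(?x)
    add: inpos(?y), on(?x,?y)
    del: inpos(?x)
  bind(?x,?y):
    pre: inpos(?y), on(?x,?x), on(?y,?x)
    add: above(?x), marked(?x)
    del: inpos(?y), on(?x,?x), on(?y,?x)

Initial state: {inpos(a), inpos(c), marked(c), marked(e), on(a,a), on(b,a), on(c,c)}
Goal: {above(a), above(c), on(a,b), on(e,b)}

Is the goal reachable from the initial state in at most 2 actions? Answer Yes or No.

1. free(c)  →  {above(c), inpos(a), marked(c), marked(e), on(a,a), on(b,a), on(c,c)}
2. grab(a,b)  →  {above(c), inpos(b), marked(c), marked(e), on(a,a), on(a,b), on(b,a), on(c,c)}
3. grab(b,e)  →  {above(c), inpos(e), marked(c), marked(e), on(a,a), on(a,b), on(b,a), on(b,e), on(c,c)}
4. grab(e,b)  →  {above(c), inpos(b), marked(c), marked(e), on(a,a), on(a,b), on(b,a), on(b,e), on(c,c), on(e,b)}
5. bind(a,b)  →  {above(a), above(c), marked(a), marked(c), marked(e), on(a,b), on(b,e), on(c,c), on(e,b)}
optimal plan length = 5; 5 > 2

No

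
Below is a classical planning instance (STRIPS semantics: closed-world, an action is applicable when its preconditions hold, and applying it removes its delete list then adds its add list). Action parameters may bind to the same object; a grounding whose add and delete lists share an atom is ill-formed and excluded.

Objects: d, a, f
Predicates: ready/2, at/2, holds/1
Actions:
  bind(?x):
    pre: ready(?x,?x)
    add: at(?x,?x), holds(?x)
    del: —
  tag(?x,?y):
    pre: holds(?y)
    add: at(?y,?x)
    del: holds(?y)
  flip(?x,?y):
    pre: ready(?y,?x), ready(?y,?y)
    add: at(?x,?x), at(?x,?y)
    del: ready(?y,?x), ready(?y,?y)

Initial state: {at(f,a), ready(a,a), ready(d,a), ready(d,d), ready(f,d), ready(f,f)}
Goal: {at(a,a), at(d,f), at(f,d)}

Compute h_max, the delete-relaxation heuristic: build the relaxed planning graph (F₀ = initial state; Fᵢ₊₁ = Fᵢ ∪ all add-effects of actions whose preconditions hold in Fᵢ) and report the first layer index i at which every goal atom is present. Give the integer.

2

F0 = init (6 atoms)
F1 = F0 ∪ {at(a,a), at(a,d), at(d,d), at(d,f), at(f,f), holds(a), holds(d), holds(f)}  (14 atoms)
F2 = F1 ∪ {at(a,f), at(d,a), at(f,d)}  (17 atoms)
goal ⊆ F2  ⇒  h_max = 2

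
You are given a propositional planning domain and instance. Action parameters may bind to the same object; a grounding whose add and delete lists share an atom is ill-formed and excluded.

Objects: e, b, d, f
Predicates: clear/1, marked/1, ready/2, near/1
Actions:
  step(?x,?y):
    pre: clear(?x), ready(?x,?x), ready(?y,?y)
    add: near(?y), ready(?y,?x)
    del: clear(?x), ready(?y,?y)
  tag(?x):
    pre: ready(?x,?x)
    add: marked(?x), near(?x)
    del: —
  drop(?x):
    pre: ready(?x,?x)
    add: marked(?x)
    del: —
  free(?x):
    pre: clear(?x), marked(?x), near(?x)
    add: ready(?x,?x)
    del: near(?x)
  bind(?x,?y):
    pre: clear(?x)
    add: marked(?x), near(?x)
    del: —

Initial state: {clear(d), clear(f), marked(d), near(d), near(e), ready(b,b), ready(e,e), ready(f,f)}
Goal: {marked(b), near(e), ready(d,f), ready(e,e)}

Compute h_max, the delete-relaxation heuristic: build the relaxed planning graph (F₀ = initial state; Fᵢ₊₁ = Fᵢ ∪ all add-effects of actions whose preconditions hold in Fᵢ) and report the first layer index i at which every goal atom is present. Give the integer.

F0 = init (8 atoms)
F1 = F0 ∪ {marked(b), marked(e), marked(f), near(b), near(f), ready(b,f), ready(d,d), ready(e,f)}  (16 atoms)
F2 = F1 ∪ {ready(b,d), ready(d,f), ready(e,d), ready(f,d)}  (20 atoms)
goal ⊆ F2  ⇒  h_max = 2

2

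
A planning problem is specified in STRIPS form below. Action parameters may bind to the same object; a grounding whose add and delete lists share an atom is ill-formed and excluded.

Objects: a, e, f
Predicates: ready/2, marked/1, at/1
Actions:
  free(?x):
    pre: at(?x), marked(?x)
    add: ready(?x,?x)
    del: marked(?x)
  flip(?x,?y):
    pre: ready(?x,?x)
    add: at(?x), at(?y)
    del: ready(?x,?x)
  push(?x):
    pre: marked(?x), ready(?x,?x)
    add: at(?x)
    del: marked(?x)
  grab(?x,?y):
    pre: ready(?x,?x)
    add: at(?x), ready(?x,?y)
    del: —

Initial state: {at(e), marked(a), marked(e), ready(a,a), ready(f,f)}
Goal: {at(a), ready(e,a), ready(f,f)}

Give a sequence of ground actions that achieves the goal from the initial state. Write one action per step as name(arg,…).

1. free(e)  →  {at(e), marked(a), ready(a,a), ready(e,e), ready(f,f)}
2. flip(a,a)  →  {at(a), at(e), marked(a), ready(e,e), ready(f,f)}
3. grab(e,a)  →  {at(a), at(e), marked(a), ready(e,a), ready(e,e), ready(f,f)}

free(e); flip(a,a); grab(e,a)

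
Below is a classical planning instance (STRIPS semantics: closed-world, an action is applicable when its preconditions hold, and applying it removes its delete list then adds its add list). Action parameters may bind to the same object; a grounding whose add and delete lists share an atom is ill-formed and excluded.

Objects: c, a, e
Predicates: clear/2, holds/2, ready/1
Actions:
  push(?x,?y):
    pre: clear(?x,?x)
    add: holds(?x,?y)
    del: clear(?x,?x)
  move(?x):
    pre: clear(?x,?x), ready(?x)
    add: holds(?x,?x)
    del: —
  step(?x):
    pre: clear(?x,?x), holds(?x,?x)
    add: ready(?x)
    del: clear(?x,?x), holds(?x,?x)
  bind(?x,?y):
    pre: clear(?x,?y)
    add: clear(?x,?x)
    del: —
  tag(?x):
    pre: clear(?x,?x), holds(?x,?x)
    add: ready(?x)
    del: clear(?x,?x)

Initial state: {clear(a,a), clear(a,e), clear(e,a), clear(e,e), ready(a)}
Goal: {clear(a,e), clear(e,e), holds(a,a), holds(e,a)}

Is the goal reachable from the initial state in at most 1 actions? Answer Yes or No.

No

1. push(a,a)  →  {clear(a,e), clear(e,a), clear(e,e), holds(a,a), ready(a)}
2. push(e,a)  →  {clear(a,e), clear(e,a), holds(a,a), holds(e,a), ready(a)}
3. bind(e,a)  →  {clear(a,e), clear(e,a), clear(e,e), holds(a,a), holds(e,a), ready(a)}
optimal plan length = 3; 3 > 1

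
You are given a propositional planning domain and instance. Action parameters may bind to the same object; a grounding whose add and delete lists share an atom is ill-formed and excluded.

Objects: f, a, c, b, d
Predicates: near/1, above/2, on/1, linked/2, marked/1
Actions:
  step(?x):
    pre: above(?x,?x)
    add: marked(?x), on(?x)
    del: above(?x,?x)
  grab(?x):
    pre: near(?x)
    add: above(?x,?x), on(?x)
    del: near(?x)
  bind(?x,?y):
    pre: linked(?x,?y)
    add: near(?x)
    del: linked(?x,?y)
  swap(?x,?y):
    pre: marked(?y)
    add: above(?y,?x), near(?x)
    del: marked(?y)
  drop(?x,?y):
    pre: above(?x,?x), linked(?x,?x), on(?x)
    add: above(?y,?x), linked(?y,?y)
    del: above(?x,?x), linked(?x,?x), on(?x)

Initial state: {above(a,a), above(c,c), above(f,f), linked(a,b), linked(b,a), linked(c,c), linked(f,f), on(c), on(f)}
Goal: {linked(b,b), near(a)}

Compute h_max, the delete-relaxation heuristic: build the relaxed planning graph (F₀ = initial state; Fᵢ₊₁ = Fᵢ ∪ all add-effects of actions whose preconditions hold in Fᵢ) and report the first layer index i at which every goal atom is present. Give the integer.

1

F0 = init (9 atoms)
F1 = F0 ∪ {above(a,c), above(a,f), above(b,c), above(b,f), above(c,f), above(d,c), above(d,f), above(f,c), linked(a,a), linked(b,b), linked(d,d), marked(a), marked(c), marked(f), near(a), near(b), near(c), near(f), on(a)}  (28 atoms)
goal ⊆ F1  ⇒  h_max = 1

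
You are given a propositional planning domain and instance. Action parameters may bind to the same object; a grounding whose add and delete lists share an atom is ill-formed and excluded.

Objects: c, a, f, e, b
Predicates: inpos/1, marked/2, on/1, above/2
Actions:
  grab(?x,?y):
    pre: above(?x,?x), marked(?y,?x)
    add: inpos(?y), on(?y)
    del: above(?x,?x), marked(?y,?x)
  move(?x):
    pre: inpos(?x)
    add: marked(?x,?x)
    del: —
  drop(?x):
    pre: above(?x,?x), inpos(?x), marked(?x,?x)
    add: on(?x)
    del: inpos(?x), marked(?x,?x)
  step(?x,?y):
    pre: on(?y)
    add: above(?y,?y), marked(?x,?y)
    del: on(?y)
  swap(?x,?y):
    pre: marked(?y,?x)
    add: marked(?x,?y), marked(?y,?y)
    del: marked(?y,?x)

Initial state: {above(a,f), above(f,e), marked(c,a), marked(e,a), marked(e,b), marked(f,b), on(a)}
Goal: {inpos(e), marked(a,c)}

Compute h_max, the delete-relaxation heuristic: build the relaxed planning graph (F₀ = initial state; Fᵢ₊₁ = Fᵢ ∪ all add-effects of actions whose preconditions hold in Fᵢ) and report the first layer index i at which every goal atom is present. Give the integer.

F0 = init (7 atoms)
F1 = F0 ∪ {above(a,a), marked(a,a), marked(a,c), marked(a,e), marked(b,a), marked(b,e), marked(b,f), marked(c,c), marked(e,e), marked(f,a), marked(f,f)}  (18 atoms)
F2 = F1 ∪ {inpos(a), inpos(b), inpos(c), inpos(e), inpos(f), marked(a,b), marked(a,f), marked(b,b), on(b), on(c), on(e), on(f)}  (30 atoms)
goal ⊆ F2  ⇒  h_max = 2

2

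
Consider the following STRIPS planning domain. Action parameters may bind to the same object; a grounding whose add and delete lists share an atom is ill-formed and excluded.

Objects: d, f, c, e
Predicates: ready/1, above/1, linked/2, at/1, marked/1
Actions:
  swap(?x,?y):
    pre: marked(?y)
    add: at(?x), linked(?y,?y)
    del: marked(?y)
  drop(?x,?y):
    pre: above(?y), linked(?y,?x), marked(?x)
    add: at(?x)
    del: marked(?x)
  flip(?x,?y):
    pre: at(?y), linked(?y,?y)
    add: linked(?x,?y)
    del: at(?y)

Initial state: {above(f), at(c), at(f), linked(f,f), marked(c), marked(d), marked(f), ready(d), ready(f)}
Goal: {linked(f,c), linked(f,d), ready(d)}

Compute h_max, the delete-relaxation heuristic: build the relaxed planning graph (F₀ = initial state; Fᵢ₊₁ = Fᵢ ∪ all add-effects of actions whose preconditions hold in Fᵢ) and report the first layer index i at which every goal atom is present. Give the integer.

2

F0 = init (9 atoms)
F1 = F0 ∪ {at(d), at(e), linked(c,c), linked(c,f), linked(d,d), linked(d,f), linked(e,f)}  (16 atoms)
F2 = F1 ∪ {linked(c,d), linked(d,c), linked(e,c), linked(e,d), linked(f,c), linked(f,d)}  (22 atoms)
goal ⊆ F2  ⇒  h_max = 2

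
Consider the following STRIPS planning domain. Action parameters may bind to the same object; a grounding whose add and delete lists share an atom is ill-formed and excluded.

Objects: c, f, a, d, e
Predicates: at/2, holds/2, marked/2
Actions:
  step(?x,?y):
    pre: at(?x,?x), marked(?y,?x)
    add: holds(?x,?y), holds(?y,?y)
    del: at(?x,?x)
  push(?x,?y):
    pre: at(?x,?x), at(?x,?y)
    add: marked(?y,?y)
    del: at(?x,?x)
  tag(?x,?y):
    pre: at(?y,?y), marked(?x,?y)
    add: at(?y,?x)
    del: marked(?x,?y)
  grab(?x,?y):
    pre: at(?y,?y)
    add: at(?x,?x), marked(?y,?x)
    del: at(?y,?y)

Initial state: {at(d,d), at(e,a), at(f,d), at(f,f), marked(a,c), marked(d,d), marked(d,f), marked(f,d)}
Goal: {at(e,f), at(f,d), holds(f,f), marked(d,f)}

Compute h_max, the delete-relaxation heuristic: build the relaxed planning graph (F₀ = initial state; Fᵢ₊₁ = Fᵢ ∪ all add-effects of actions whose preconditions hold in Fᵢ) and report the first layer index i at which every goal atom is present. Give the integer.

F0 = init (8 atoms)
F1 = F0 ∪ {at(a,a), at(c,c), at(d,f), at(e,e), holds(d,d), holds(d,f), holds(f,d), holds(f,f), marked(d,a), marked(d,c), marked(d,e), marked(f,a), marked(f,c), marked(f,e), marked(f,f)}  (23 atoms)
F2 = F1 ∪ {at(a,d), at(a,f), at(c,a), at(c,d), at(c,f), at(e,d), at(e,f), holds(a,a), holds(a,d), holds(a,f), holds(c,a), holds(c,d), holds(c,f), holds(e,d), holds(e,f), marked(a,a), marked(a,d), marked(a,e), marked(a,f), marked(c,a), marked(c,c), marked(c,d), marked(c,e), marked(c,f), marked(e,a), marked(e,c), marked(e,d), marked(e,e), marked(e,f)}  (52 atoms)
goal ⊆ F2  ⇒  h_max = 2

2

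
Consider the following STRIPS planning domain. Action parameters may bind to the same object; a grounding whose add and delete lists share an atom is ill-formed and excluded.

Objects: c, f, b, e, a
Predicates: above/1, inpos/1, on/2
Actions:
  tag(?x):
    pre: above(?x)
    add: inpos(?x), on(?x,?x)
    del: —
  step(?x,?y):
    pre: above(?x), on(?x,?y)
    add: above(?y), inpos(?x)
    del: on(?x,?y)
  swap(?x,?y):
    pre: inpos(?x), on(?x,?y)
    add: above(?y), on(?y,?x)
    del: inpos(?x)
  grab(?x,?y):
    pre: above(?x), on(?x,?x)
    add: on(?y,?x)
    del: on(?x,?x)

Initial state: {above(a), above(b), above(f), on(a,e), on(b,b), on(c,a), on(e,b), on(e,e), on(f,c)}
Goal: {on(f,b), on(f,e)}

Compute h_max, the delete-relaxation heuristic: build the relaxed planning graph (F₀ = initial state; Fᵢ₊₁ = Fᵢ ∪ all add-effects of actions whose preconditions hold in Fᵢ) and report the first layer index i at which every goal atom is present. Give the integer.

F0 = init (9 atoms)
F1 = F0 ∪ {above(c), above(e), inpos(a), inpos(b), inpos(f), on(a,a), on(a,b), on(c,b), on(f,b), on(f,f)}  (19 atoms)
F2 = F1 ∪ {inpos(c), inpos(e), on(a,f), on(b,a), on(b,e), on(b,f), on(c,c), on(c,e), on(c,f), on(e,a), on(e,f), on(f,a), on(f,e)}  (32 atoms)
goal ⊆ F2  ⇒  h_max = 2

2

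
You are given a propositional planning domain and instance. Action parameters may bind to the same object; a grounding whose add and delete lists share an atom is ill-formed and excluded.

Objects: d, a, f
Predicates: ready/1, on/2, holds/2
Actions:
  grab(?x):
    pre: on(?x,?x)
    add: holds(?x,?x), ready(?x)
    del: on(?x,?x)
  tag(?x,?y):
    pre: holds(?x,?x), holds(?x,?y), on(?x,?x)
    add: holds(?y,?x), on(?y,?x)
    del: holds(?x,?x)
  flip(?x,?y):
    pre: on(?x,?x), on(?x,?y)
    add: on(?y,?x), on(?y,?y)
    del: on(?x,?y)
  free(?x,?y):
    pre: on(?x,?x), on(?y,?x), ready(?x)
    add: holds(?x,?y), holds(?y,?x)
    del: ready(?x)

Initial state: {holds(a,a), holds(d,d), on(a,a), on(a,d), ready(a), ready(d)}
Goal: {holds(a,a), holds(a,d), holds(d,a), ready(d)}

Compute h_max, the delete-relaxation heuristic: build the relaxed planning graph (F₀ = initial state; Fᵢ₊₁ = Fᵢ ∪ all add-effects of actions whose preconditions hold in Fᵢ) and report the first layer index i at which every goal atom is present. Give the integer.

F0 = init (6 atoms)
F1 = F0 ∪ {on(d,a), on(d,d)}  (8 atoms)
F2 = F1 ∪ {holds(a,d), holds(d,a)}  (10 atoms)
goal ⊆ F2  ⇒  h_max = 2

2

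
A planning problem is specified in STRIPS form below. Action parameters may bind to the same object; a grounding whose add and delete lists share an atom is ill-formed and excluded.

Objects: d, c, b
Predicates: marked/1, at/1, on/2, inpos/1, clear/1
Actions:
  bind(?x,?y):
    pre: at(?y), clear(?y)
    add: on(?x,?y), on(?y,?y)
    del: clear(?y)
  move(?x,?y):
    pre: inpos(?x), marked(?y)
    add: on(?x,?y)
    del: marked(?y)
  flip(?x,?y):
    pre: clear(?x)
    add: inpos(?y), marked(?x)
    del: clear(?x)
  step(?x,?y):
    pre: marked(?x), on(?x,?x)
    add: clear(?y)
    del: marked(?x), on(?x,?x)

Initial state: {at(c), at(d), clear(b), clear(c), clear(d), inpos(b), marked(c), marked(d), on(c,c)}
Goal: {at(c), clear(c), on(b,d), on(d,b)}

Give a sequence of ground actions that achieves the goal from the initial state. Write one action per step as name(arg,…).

bind(b,d); flip(b,d); move(d,b)

1. bind(b,d)  →  {at(c), at(d), clear(b), clear(c), inpos(b), marked(c), marked(d), on(b,d), on(c,c), on(d,d)}
2. flip(b,d)  →  {at(c), at(d), clear(c), inpos(b), inpos(d), marked(b), marked(c), marked(d), on(b,d), on(c,c), on(d,d)}
3. move(d,b)  →  {at(c), at(d), clear(c), inpos(b), inpos(d), marked(c), marked(d), on(b,d), on(c,c), on(d,b), on(d,d)}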